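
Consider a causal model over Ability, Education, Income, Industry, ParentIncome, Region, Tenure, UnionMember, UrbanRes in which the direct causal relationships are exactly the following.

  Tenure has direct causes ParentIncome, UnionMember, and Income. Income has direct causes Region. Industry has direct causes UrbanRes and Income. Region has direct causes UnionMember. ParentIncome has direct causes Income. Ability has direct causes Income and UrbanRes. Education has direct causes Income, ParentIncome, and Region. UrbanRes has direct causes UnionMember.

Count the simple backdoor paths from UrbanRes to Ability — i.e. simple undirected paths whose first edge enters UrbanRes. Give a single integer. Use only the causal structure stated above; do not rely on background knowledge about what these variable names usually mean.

A backdoor path from UrbanRes to Ability is any simple undirected path whose first edge points into UrbanRes (i.e. leaves UrbanRes via a parent).
Parents of UrbanRes: {UnionMember}.
Enumerating:
  P1: UrbanRes <- UnionMember -> Region -> Income -> Ability
  P2: UrbanRes <- UnionMember -> Region -> Education <- Income -> Ability
  P3: UrbanRes <- UnionMember -> Region -> Education <- ParentIncome <- Income -> Ability
  P4: UrbanRes <- UnionMember -> Region -> Education <- ParentIncome -> Tenure <- Income -> Ability
  P5: UrbanRes <- UnionMember -> Tenure <- Income -> Ability
  P6: UrbanRes <- UnionMember -> Tenure <- ParentIncome <- Income -> Ability
  P7: UrbanRes <- UnionMember -> Tenure <- ParentIncome -> Education <- Region -> Income -> Ability
  P8: UrbanRes <- UnionMember -> Tenure <- ParentIncome -> Education <- Income -> Ability
That exhausts the simple backdoor paths. Count: 8.

8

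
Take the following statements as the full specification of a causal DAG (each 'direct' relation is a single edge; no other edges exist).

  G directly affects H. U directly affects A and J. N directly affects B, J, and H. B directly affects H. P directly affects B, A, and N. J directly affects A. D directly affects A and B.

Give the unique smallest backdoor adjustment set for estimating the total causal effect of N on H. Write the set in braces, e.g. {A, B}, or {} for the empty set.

Variables eligible for adjustment (non-descendants of N, excluding N and H): {D, G, P, U}.
Backdoor paths from N to H:
  P1: N <- P -> A <- D -> B -> H
  P2: N <- P -> B -> H
The empty set is not sufficient: P2 (N <- P -> B -> H) has no collider blocking it and no conditioned non-collider, so it is open.
Try {P}:
  P1: blocked at fork node P ∈ conditioning set.
  P2: blocked at fork node P ∈ conditioning set.
{P} contains no descendant of N and blocks every backdoor path.
No other singleton works — e.g. {D} leaves P2 open — so {P} is the unique smallest valid adjustment set.

{P}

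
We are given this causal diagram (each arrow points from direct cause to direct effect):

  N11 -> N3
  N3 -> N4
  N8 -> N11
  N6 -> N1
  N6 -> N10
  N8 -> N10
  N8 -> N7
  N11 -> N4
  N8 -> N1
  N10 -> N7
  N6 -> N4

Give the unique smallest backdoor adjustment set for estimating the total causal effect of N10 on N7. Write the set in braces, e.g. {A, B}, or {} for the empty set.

{N8}

Variables eligible for adjustment (non-descendants of N10, excluding N10 and N7): {N1, N11, N3, N4, N6, N8}.
Backdoor paths from N10 to N7:
  P1: N10 <- N8 -> N7
  P2: N10 <- N6 -> N1 <- N8 -> N7
  P3: N10 <- N6 -> N4 <- N11 <- N8 -> N7
  P4: N10 <- N6 -> N4 <- N3 <- N11 <- N8 -> N7
The empty set is not sufficient: P1 (N10 <- N8 -> N7) has no collider blocking it and no conditioned non-collider, so it is open.
Try {N8}:
  P1: blocked at fork node N8 ∈ conditioning set.
  P2: blocked at collider N1 (neither it nor any descendant is in the conditioning set).
  P3: blocked at collider N4 (neither it nor any descendant is in the conditioning set).
  P4: blocked at collider N4 (neither it nor any descendant is in the conditioning set).
{N8} contains no descendant of N10 and blocks every backdoor path.
No other singleton works — e.g. {N11} leaves P1 open — so {N8} is the unique smallest valid adjustment set.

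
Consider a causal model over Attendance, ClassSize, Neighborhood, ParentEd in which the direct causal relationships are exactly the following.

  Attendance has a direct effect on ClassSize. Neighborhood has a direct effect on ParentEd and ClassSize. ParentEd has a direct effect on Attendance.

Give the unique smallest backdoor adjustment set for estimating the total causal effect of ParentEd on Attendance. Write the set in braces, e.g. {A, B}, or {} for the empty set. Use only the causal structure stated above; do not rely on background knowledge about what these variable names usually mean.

{}

Variables eligible for adjustment (non-descendants of ParentEd, excluding ParentEd and Attendance): {Neighborhood}.
Backdoor paths from ParentEd to Attendance:
  P1: ParentEd <- Neighborhood -> ClassSize <- Attendance
Each backdoor path contains an unconditioned collider, so every path is already blocked with the empty conditioning set:
  P1: blocked at collider ClassSize (neither it nor any descendant is in the conditioning set).
The empty set is therefore the unique smallest valid set.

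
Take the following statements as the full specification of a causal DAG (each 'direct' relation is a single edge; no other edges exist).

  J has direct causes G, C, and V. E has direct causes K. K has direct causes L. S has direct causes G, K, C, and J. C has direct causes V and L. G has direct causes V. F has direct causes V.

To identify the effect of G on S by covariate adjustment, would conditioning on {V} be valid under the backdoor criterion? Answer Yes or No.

Backdoor paths from G to S (paths whose first edge points into G):
  P1: G <- V -> C <- L -> K -> S
  P2: G <- V -> C -> J -> S
  P3: G <- V -> C -> S
  P4: G <- V -> J <- C <- L -> K -> S
  P5: G <- V -> J <- C -> S
  P6: G <- V -> J -> S
Condition 1 (no descendant of G in the set): holds — descendants of G are {J, S}; none are in {V}.
Condition 2 (every backdoor path blocked by {V}):
  P1: blocked at fork node V ∈ conditioning set.
  P2: blocked at fork node V ∈ conditioning set.
  P3: blocked at fork node V ∈ conditioning set.
  P4: blocked at fork node V ∈ conditioning set.
  P5: blocked at fork node V ∈ conditioning set.
  P6: blocked at fork node V ∈ conditioning set.
{V} satisfies the backdoor criterion.

Yes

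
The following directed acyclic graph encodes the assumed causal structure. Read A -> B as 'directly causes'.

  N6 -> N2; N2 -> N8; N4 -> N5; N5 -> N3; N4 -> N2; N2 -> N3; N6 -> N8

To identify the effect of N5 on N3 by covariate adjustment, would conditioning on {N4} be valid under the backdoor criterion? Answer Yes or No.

Backdoor paths from N5 to N3 (paths whose first edge points into N5):
  P1: N5 <- N4 -> N2 -> N3
Condition 1 (no descendant of N5 in the set): holds — descendants of N5 are {N3}; none are in {N4}.
Condition 2 (every backdoor path blocked by {N4}):
  P1: blocked at fork node N4 ∈ conditioning set.
{N4} satisfies the backdoor criterion.

Yes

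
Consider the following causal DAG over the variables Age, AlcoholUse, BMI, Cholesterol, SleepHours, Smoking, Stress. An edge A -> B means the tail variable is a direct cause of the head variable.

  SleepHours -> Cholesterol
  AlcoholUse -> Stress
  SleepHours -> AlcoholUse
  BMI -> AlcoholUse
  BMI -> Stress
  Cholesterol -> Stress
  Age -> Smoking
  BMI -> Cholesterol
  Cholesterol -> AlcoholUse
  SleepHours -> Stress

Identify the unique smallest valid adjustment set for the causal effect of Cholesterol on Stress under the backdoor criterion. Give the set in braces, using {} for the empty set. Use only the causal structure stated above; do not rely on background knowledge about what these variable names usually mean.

{BMI, SleepHours}

Variables eligible for adjustment (non-descendants of Cholesterol, excluding Cholesterol and Stress): {Age, BMI, SleepHours, Smoking}.
Backdoor paths from Cholesterol to Stress:
  P1: Cholesterol <- SleepHours -> AlcoholUse <- BMI -> Stress
  P2: Cholesterol <- SleepHours -> AlcoholUse -> Stress
  P3: Cholesterol <- SleepHours -> Stress
  P4: Cholesterol <- BMI -> AlcoholUse <- SleepHours -> Stress
  P5: Cholesterol <- BMI -> AlcoholUse -> Stress
  P6: Cholesterol <- BMI -> Stress
The empty set is not sufficient: P2 (Cholesterol <- SleepHours -> AlcoholUse -> Stress) has no collider blocking it and no conditioned non-collider, so it is open.
Try {BMI, SleepHours}:
  P1: blocked at fork node SleepHours ∈ conditioning set.
  P2: blocked at fork node SleepHours ∈ conditioning set.
  P3: blocked at fork node SleepHours ∈ conditioning set.
  P4: blocked at fork node BMI ∈ conditioning set.
  P5: blocked at fork node BMI ∈ conditioning set.
  P6: blocked at fork node BMI ∈ conditioning set.
{BMI, SleepHours} contains no descendant of Cholesterol and blocks every backdoor path.
Every element of {BMI, SleepHours} is needed (dropping BMI leaves P5 open; dropping SleepHours leaves P2 open), so no proper subset is valid.
Among all size-2 subsets of the eligible variables, only {BMI, SleepHours} blocks every backdoor path, so it is the unique smallest valid adjustment set.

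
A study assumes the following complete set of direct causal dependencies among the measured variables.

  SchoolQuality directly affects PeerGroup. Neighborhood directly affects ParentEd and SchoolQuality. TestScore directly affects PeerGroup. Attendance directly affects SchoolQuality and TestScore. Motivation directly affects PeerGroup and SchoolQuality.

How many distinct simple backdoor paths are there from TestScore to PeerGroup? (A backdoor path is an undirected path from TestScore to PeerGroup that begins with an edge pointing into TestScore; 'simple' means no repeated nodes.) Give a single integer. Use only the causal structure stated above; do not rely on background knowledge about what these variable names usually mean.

A backdoor path from TestScore to PeerGroup is any simple undirected path whose first edge points into TestScore (i.e. leaves TestScore via a parent).
Parents of TestScore: {Attendance}.
Enumerating:
  P1: TestScore <- Attendance -> SchoolQuality <- Motivation -> PeerGroup
  P2: TestScore <- Attendance -> SchoolQuality -> PeerGroup
That exhausts the simple backdoor paths. Count: 2.

2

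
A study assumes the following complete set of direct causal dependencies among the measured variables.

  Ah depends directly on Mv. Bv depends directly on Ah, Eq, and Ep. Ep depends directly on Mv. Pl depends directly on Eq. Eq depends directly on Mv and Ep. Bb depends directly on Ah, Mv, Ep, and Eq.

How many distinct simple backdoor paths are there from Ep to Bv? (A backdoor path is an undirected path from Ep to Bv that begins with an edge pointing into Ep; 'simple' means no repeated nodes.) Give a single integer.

6

A backdoor path from Ep to Bv is any simple undirected path whose first edge points into Ep (i.e. leaves Ep via a parent).
Parents of Ep: {Mv}.
Enumerating:
  P1: Ep <- Mv -> Ah -> Bv
  P2: Ep <- Mv -> Ah -> Bb <- Eq -> Bv
  P3: Ep <- Mv -> Eq -> Bv
  P4: Ep <- Mv -> Eq -> Bb <- Ah -> Bv
  P5: Ep <- Mv -> Bb <- Ah -> Bv
  P6: Ep <- Mv -> Bb <- Eq -> Bv
That exhausts the simple backdoor paths. Count: 6.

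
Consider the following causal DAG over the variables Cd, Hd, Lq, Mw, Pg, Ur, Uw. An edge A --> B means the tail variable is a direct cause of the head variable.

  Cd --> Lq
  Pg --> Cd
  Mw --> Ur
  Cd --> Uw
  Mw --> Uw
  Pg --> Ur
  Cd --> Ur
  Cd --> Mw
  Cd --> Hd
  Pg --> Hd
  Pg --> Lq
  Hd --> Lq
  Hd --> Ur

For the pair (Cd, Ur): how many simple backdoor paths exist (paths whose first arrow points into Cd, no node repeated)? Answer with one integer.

A backdoor path from Cd to Ur is any simple undirected path whose first edge points into Cd (i.e. leaves Cd via a parent).
Parents of Cd: {Pg}.
Enumerating:
  P1: Cd <- Pg -> Hd -> Ur
  P2: Cd <- Pg -> Lq <- Hd -> Ur
  P3: Cd <- Pg -> Ur
That exhausts the simple backdoor paths. Count: 3.

3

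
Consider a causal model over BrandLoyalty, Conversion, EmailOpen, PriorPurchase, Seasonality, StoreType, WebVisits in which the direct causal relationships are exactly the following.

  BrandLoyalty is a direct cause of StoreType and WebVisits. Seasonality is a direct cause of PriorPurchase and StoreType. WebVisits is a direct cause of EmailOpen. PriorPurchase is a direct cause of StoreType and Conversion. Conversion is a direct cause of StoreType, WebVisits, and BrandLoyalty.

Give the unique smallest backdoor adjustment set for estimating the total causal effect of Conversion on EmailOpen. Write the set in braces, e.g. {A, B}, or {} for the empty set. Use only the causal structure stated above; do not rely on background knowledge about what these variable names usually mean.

{}

Variables eligible for adjustment (non-descendants of Conversion, excluding Conversion and EmailOpen): {PriorPurchase, Seasonality}.
Backdoor paths from Conversion to EmailOpen:
  P1: Conversion <- PriorPurchase <- Seasonality -> StoreType <- BrandLoyalty -> WebVisits -> EmailOpen
  P2: Conversion <- PriorPurchase -> StoreType <- BrandLoyalty -> WebVisits -> EmailOpen
Each backdoor path contains an unconditioned collider, so every path is already blocked with the empty conditioning set:
  P1: blocked at collider StoreType (neither it nor any descendant is in the conditioning set).
  P2: blocked at collider StoreType (neither it nor any descendant is in the conditioning set).
The empty set is therefore the unique smallest valid set.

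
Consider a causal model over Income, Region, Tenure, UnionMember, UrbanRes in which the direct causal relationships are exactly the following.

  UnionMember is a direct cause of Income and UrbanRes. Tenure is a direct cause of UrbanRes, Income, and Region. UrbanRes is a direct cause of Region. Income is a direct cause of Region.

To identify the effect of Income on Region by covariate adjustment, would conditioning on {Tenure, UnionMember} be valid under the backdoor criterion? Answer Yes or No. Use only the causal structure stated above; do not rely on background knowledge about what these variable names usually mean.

Yes

Backdoor paths from Income to Region (paths whose first edge points into Income):
  P1: Income <- Tenure -> UrbanRes -> Region
  P2: Income <- Tenure -> Region
  P3: Income <- UnionMember -> UrbanRes <- Tenure -> Region
  P4: Income <- UnionMember -> UrbanRes -> Region
Condition 1 (no descendant of Income in the set): holds — descendants of Income are {Region}; none are in {Tenure, UnionMember}.
Condition 2 (every backdoor path blocked by {Tenure, UnionMember}):
  P1: blocked at fork node Tenure ∈ conditioning set.
  P2: blocked at fork node Tenure ∈ conditioning set.
  P3: blocked at fork node UnionMember ∈ conditioning set.
  P4: blocked at fork node UnionMember ∈ conditioning set.
{Tenure, UnionMember} satisfies the backdoor criterion.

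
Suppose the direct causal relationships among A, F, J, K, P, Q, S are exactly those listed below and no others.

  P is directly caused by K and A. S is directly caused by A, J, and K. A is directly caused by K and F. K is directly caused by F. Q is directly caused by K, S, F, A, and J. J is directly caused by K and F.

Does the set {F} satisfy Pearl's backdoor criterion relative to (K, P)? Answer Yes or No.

Backdoor paths from K to P (paths whose first edge points into K):
  P1: K <- F -> A -> P
  P2: K <- F -> J -> S <- A -> P
  P3: K <- F -> J -> S -> Q <- A -> P
  P4: K <- F -> J -> Q <- A -> P
  P5: K <- F -> J -> Q <- S <- A -> P
  P6: K <- F -> Q <- A -> P
  P7: K <- F -> Q <- J -> S <- A -> P
  P8: K <- F -> Q <- S <- A -> P
Condition 1 (no descendant of K in the set): holds — descendants of K are {A, J, P, Q, S}; none are in {F}.
Condition 2 (every backdoor path blocked by {F}):
  P1: blocked at fork node F ∈ conditioning set.
  P2: blocked at fork node F ∈ conditioning set.
  P3: blocked at fork node F ∈ conditioning set.
  P4: blocked at fork node F ∈ conditioning set.
  P5: blocked at fork node F ∈ conditioning set.
  P6: blocked at fork node F ∈ conditioning set.
  P7: blocked at fork node F ∈ conditioning set.
  P8: blocked at fork node F ∈ conditioning set.
{F} satisfies the backdoor criterion.

Yes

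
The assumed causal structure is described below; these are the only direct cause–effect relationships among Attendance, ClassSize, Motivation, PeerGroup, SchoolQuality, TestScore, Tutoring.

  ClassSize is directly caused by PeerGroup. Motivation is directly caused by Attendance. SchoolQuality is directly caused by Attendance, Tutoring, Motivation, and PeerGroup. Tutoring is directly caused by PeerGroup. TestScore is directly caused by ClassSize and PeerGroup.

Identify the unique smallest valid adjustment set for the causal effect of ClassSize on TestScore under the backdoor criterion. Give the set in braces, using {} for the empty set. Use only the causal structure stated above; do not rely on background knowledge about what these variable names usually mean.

Variables eligible for adjustment (non-descendants of ClassSize, excluding ClassSize and TestScore): {Attendance, Motivation, PeerGroup, SchoolQuality, Tutoring}.
Backdoor paths from ClassSize to TestScore:
  P1: ClassSize <- PeerGroup -> TestScore
The empty set is not sufficient: P1 (ClassSize <- PeerGroup -> TestScore) has no collider blocking it and no conditioned non-collider, so it is open.
Try {PeerGroup}:
  P1: blocked at fork node PeerGroup ∈ conditioning set.
{PeerGroup} contains no descendant of ClassSize and blocks every backdoor path.
No other singleton works — e.g. {Attendance} leaves P1 open — so {PeerGroup} is the unique smallest valid adjustment set.

{PeerGroup}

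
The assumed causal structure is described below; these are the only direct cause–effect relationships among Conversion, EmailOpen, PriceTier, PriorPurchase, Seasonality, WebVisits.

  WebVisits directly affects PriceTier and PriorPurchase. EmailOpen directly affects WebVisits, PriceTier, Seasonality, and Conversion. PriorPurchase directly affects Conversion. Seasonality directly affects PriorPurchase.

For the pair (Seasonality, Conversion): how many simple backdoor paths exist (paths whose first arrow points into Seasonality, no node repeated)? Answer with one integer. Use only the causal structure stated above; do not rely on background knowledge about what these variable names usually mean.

A backdoor path from Seasonality to Conversion is any simple undirected path whose first edge points into Seasonality (i.e. leaves Seasonality via a parent).
Parents of Seasonality: {EmailOpen}.
Enumerating:
  P1: Seasonality <- EmailOpen -> WebVisits -> PriorPurchase -> Conversion
  P2: Seasonality <- EmailOpen -> Conversion
  P3: Seasonality <- EmailOpen -> PriceTier <- WebVisits -> PriorPurchase -> Conversion
That exhausts the simple backdoor paths. Count: 3.

3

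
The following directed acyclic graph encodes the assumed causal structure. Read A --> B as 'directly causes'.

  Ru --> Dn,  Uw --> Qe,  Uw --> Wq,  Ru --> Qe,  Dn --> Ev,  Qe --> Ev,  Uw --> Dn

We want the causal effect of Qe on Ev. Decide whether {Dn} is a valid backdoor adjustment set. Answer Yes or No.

Yes

Backdoor paths from Qe to Ev (paths whose first edge points into Qe):
  P1: Qe <- Uw -> Dn -> Ev
  P2: Qe <- Ru -> Dn -> Ev
Condition 1 (no descendant of Qe in the set): holds — descendants of Qe are {Ev}; none are in {Dn}.
Condition 2 (every backdoor path blocked by {Dn}):
  P1: blocked at chain node Dn ∈ conditioning set.
  P2: blocked at chain node Dn ∈ conditioning set.
{Dn} satisfies the backdoor criterion.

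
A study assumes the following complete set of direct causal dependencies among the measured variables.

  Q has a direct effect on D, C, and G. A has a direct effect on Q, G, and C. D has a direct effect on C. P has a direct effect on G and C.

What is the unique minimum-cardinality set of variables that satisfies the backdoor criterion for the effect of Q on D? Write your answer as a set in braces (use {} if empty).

Variables eligible for adjustment (non-descendants of Q, excluding Q and D): {A, P}.
Backdoor paths from Q to D:
  P1: Q <- A -> G <- P -> C <- D
  P2: Q <- A -> C <- D
Each backdoor path contains an unconditioned collider, so every path is already blocked with the empty conditioning set:
  P1: blocked at collider G (neither it nor any descendant is in the conditioning set).
  P2: blocked at collider C (neither it nor any descendant is in the conditioning set).
The empty set is therefore the unique smallest valid set.

{}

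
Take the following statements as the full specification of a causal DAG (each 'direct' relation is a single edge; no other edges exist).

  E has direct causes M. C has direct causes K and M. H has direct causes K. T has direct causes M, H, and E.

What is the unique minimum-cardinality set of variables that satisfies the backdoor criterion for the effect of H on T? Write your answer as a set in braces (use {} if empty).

Variables eligible for adjustment (non-descendants of H, excluding H and T): {C, E, K, M}.
Backdoor paths from H to T:
  P1: H <- K -> C <- M -> E -> T
  P2: H <- K -> C <- M -> T
Each backdoor path contains an unconditioned collider, so every path is already blocked with the empty conditioning set:
  P1: blocked at collider C (neither it nor any descendant is in the conditioning set).
  P2: blocked at collider C (neither it nor any descendant is in the conditioning set).
The empty set is therefore the unique smallest valid set.

{}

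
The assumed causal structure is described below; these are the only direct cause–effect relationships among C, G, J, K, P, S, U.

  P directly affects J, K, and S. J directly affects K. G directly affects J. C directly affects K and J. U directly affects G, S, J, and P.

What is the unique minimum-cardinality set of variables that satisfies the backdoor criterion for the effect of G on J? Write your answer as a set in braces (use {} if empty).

{U}

Variables eligible for adjustment (non-descendants of G, excluding G and J): {C, P, S, U}.
Backdoor paths from G to J:
  P1: G <- U -> P -> J
  P2: G <- U -> P -> K <- C -> J
  P3: G <- U -> P -> K <- J
  P4: G <- U -> J
  P5: G <- U -> S <- P -> J
  P6: G <- U -> S <- P -> K <- C -> J
  P7: G <- U -> S <- P -> K <- J
The empty set is not sufficient: P1 (G <- U -> P -> J) has no collider blocking it and no conditioned non-collider, so it is open.
Try {U}:
  P1: blocked at fork node U ∈ conditioning set.
  P2: blocked at fork node U ∈ conditioning set.
  P3: blocked at fork node U ∈ conditioning set.
  P4: blocked at fork node U ∈ conditioning set.
  P5: blocked at fork node U ∈ conditioning set.
  P6: blocked at fork node U ∈ conditioning set.
  P7: blocked at fork node U ∈ conditioning set.
{U} contains no descendant of G and blocks every backdoor path.
No other singleton works — e.g. {C} leaves P1 open — so {U} is the unique smallest valid adjustment set.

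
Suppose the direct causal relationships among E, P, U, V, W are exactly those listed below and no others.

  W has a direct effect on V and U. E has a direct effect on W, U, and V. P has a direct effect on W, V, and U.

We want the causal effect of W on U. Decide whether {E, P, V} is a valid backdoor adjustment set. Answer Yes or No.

No

Backdoor paths from W to U (paths whose first edge points into W):
  P1: W <- P -> U
  P2: W <- P -> V <- E -> U
  P3: W <- E -> U
  P4: W <- E -> V <- P -> U
Condition 1 (no descendant of W in the set): FAILS — V is a descendant of W.
Condition 2 (every backdoor path blocked by {E, P, V}):
  P1: blocked at fork node P ∈ conditioning set.
  P2: blocked at fork node P ∈ conditioning set.
  P3: blocked at fork node E ∈ conditioning set.
  P4: blocked at fork node E ∈ conditioning set.
{E, P, V} does not satisfy the backdoor criterion.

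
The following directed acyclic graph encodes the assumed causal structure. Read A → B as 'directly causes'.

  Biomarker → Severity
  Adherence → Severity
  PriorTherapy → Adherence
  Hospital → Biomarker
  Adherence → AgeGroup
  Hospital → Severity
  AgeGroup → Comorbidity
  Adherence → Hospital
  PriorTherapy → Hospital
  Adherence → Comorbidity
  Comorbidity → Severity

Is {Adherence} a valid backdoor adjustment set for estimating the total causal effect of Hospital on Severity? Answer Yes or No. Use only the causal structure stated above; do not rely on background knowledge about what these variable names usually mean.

Backdoor paths from Hospital to Severity (paths whose first edge points into Hospital):
  P1: Hospital <- PriorTherapy -> Adherence -> AgeGroup -> Comorbidity -> Severity
  P2: Hospital <- PriorTherapy -> Adherence -> Comorbidity -> Severity
  P3: Hospital <- PriorTherapy -> Adherence -> Severity
  P4: Hospital <- Adherence -> AgeGroup -> Comorbidity -> Severity
  P5: Hospital <- Adherence -> Comorbidity -> Severity
  P6: Hospital <- Adherence -> Severity
Condition 1 (no descendant of Hospital in the set): holds — descendants of Hospital are {Biomarker, Severity}; none are in {Adherence}.
Condition 2 (every backdoor path blocked by {Adherence}):
  P1: blocked at chain node Adherence ∈ conditioning set.
  P2: blocked at chain node Adherence ∈ conditioning set.
  P3: blocked at chain node Adherence ∈ conditioning set.
  P4: blocked at fork node Adherence ∈ conditioning set.
  P5: blocked at fork node Adherence ∈ conditioning set.
  P6: blocked at fork node Adherence ∈ conditioning set.
{Adherence} satisfies the backdoor criterion.

Yes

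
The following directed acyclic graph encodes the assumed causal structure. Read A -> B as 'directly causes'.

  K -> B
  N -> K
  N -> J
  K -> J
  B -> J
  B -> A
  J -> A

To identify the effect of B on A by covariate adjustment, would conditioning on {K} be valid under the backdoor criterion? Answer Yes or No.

Yes

Backdoor paths from B to A (paths whose first edge points into B):
  P1: B <- K <- N -> J -> A
  P2: B <- K -> J -> A
Condition 1 (no descendant of B in the set): holds — descendants of B are {A, J}; none are in {K}.
Condition 2 (every backdoor path blocked by {K}):
  P1: blocked at chain node K ∈ conditioning set.
  P2: blocked at fork node K ∈ conditioning set.
{K} satisfies the backdoor criterion.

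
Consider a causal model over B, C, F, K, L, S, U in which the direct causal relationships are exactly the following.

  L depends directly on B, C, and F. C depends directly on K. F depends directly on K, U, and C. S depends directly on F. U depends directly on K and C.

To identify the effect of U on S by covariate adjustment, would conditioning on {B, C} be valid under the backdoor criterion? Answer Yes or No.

Backdoor paths from U to S (paths whose first edge points into U):
  P1: U <- K -> C -> F -> S
  P2: U <- K -> C -> L <- F -> S
  P3: U <- K -> F -> S
  P4: U <- C <- K -> F -> S
  P5: U <- C -> F -> S
  P6: U <- C -> L <- F -> S
Condition 1 (no descendant of U in the set): holds — descendants of U are {F, L, S}; none are in {B, C}.
Condition 2 (every backdoor path blocked by {B, C}):
  P1: blocked at chain node C ∈ conditioning set.
  P2: blocked at chain node C ∈ conditioning set.
  P3: open — no interior node is in the conditioning set.
  P4: blocked at chain node C ∈ conditioning set.
  P5: blocked at fork node C ∈ conditioning set.
  P6: blocked at fork node C ∈ conditioning set.
{B, C} does not satisfy the backdoor criterion.

No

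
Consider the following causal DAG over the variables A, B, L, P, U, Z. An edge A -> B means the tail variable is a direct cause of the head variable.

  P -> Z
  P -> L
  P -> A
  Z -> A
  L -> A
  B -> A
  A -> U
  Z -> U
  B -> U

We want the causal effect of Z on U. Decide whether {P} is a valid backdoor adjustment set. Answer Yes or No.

Backdoor paths from Z to U (paths whose first edge points into Z):
  P1: Z <- P -> L -> A <- B -> U
  P2: Z <- P -> L -> A -> U
  P3: Z <- P -> A <- B -> U
  P4: Z <- P -> A -> U
Condition 1 (no descendant of Z in the set): holds — descendants of Z are {A, U}; none are in {P}.
Condition 2 (every backdoor path blocked by {P}):
  P1: blocked at fork node P ∈ conditioning set.
  P2: blocked at fork node P ∈ conditioning set.
  P3: blocked at fork node P ∈ conditioning set.
  P4: blocked at fork node P ∈ conditioning set.
{P} satisfies the backdoor criterion.

Yes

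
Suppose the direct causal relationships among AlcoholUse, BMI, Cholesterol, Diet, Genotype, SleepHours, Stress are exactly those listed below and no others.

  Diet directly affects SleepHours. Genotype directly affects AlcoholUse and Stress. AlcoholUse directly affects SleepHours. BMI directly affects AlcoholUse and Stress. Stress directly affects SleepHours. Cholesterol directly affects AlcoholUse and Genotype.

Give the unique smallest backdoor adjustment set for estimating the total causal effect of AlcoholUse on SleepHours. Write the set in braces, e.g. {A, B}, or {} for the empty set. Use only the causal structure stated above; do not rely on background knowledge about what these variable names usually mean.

{Stress}

Variables eligible for adjustment (non-descendants of AlcoholUse, excluding AlcoholUse and SleepHours): {BMI, Cholesterol, Diet, Genotype, Stress}.
Backdoor paths from AlcoholUse to SleepHours:
  P1: AlcoholUse <- Cholesterol -> Genotype -> Stress -> SleepHours
  P2: AlcoholUse <- Genotype -> Stress -> SleepHours
  P3: AlcoholUse <- BMI -> Stress -> SleepHours
The empty set is not sufficient: P1 (AlcoholUse <- Cholesterol -> Genotype -> Stress -> SleepHours) has no collider blocking it and no conditioned non-collider, so it is open.
Try {Stress}:
  P1: blocked at chain node Stress ∈ conditioning set.
  P2: blocked at chain node Stress ∈ conditioning set.
  P3: blocked at chain node Stress ∈ conditioning set.
{Stress} contains no descendant of AlcoholUse and blocks every backdoor path.
No other singleton works — e.g. {Cholesterol} leaves P2 open — so {Stress} is the unique smallest valid adjustment set.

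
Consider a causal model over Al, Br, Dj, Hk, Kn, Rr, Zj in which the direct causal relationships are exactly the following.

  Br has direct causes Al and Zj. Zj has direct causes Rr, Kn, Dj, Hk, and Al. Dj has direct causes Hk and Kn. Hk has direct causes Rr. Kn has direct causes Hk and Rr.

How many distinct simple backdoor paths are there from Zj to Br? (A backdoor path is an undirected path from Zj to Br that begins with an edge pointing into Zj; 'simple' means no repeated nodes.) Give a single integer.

A backdoor path from Zj to Br is any simple undirected path whose first edge points into Zj (i.e. leaves Zj via a parent).
Parents of Zj: {Al, Dj, Hk, Kn, Rr}.
Enumerating:
  P1: Zj <- Al -> Br
That exhausts the simple backdoor paths. Count: 1.

1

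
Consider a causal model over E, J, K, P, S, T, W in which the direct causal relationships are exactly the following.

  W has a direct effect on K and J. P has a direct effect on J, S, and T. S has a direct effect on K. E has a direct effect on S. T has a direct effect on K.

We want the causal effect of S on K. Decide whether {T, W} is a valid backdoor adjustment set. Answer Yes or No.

Backdoor paths from S to K (paths whose first edge points into S):
  P1: S <- P -> T -> K
  P2: S <- P -> J <- W -> K
Condition 1 (no descendant of S in the set): holds — descendants of S are {K}; none are in {T, W}.
Condition 2 (every backdoor path blocked by {T, W}):
  P1: blocked at chain node T ∈ conditioning set.
  P2: blocked at collider J (neither it nor any descendant is in the conditioning set).
{T, W} satisfies the backdoor criterion.

Yes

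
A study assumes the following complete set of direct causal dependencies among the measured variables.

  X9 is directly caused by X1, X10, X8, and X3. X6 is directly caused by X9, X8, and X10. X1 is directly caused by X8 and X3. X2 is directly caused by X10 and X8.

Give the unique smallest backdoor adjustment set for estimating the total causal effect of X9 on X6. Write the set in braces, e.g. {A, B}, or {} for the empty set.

Variables eligible for adjustment (non-descendants of X9, excluding X9 and X6): {X1, X10, X2, X3, X8}.
Backdoor paths from X9 to X6:
  P1: X9 <- X3 -> X1 <- X8 -> X2 <- X10 -> X6
  P2: X9 <- X3 -> X1 <- X8 -> X6
  P3: X9 <- X8 -> X2 <- X10 -> X6
  P4: X9 <- X8 -> X6
  P5: X9 <- X10 -> X2 <- X8 -> X6
  P6: X9 <- X10 -> X6
  P7: X9 <- X1 <- X8 -> X2 <- X10 -> X6
  P8: X9 <- X1 <- X8 -> X6
The empty set is not sufficient: P4 (X9 <- X8 -> X6) has no collider blocking it and no conditioned non-collider, so it is open.
Try {X10, X8}:
  P1: blocked at collider X1 (neither it nor any descendant is in the conditioning set).
  P2: blocked at collider X1 (neither it nor any descendant is in the conditioning set).
  P3: blocked at fork node X8 ∈ conditioning set.
  P4: blocked at fork node X8 ∈ conditioning set.
  P5: blocked at fork node X10 ∈ conditioning set.
  P6: blocked at fork node X10 ∈ conditioning set.
  P7: blocked at fork node X8 ∈ conditioning set.
  P8: blocked at fork node X8 ∈ conditioning set.
{X10, X8} contains no descendant of X9 and blocks every backdoor path.
Every element of {X10, X8} is needed (dropping X10 leaves P6 open; dropping X8 leaves P4 open), so no proper subset is valid.
Among all size-2 subsets of the eligible variables, only {X10, X8} blocks every backdoor path, so it is the unique smallest valid adjustment set.

{X10, X8}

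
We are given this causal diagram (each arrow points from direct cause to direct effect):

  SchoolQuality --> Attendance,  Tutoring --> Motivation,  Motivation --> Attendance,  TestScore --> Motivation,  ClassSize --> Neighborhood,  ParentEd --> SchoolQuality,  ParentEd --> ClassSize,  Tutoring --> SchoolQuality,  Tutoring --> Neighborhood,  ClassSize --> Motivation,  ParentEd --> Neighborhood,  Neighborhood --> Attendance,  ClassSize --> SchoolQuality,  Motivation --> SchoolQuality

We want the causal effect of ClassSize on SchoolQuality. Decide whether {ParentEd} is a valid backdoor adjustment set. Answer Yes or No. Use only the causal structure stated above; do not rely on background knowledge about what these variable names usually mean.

Backdoor paths from ClassSize to SchoolQuality (paths whose first edge points into ClassSize):
  P1: ClassSize <- ParentEd -> Neighborhood <- Tutoring -> Motivation -> SchoolQuality
  P2: ClassSize <- ParentEd -> Neighborhood <- Tutoring -> Motivation -> Attendance <- SchoolQuality
  P3: ClassSize <- ParentEd -> Neighborhood <- Tutoring -> SchoolQuality
  P4: ClassSize <- ParentEd -> Neighborhood -> Attendance <- Motivation <- Tutoring -> SchoolQuality
  P5: ClassSize <- ParentEd -> Neighborhood -> Attendance <- Motivation -> SchoolQuality
  P6: ClassSize <- ParentEd -> Neighborhood -> Attendance <- SchoolQuality
  P7: ClassSize <- ParentEd -> SchoolQuality
Condition 1 (no descendant of ClassSize in the set): holds — descendants of ClassSize are {Attendance, Motivation, Neighborhood, SchoolQuality}; none are in {ParentEd}.
Condition 2 (every backdoor path blocked by {ParentEd}):
  P1: blocked at fork node ParentEd ∈ conditioning set.
  P2: blocked at fork node ParentEd ∈ conditioning set.
  P3: blocked at fork node ParentEd ∈ conditioning set.
  P4: blocked at fork node ParentEd ∈ conditioning set.
  P5: blocked at fork node ParentEd ∈ conditioning set.
  P6: blocked at fork node ParentEd ∈ conditioning set.
  P7: blocked at fork node ParentEd ∈ conditioning set.
{ParentEd} satisfies the backdoor criterion.

Yes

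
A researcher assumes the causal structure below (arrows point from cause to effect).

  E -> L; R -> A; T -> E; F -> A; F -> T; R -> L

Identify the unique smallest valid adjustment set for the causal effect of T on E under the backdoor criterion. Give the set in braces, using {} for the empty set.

Variables eligible for adjustment (non-descendants of T, excluding T and E): {A, F, R}.
Backdoor paths from T to E:
  P1: T <- F -> A <- R -> L <- E
Each backdoor path contains an unconditioned collider, so every path is already blocked with the empty conditioning set:
  P1: blocked at collider A (neither it nor any descendant is in the conditioning set).
The empty set is therefore the unique smallest valid set.

{}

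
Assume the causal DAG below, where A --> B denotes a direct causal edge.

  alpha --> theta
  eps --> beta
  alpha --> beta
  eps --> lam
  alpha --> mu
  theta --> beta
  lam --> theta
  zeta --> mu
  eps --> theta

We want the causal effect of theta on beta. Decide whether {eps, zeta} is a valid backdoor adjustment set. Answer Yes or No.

Backdoor paths from theta to beta (paths whose first edge points into theta):
  P1: theta <- alpha -> beta
  P2: theta <- eps -> beta
  P3: theta <- lam <- eps -> beta
Condition 1 (no descendant of theta in the set): holds — descendants of theta are {beta}; none are in {eps, zeta}.
Condition 2 (every backdoor path blocked by {eps, zeta}):
  P1: open — no interior node is in the conditioning set.
  P2: blocked at fork node eps ∈ conditioning set.
  P3: blocked at fork node eps ∈ conditioning set.
{eps, zeta} does not satisfy the backdoor criterion.

No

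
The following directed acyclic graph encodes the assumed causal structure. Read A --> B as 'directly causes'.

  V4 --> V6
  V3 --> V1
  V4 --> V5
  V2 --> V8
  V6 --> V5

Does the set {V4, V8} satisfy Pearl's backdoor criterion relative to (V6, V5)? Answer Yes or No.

Backdoor paths from V6 to V5 (paths whose first edge points into V6):
  P1: V6 <- V4 -> V5
Condition 1 (no descendant of V6 in the set): holds — descendants of V6 are {V5}; none are in {V4, V8}.
Condition 2 (every backdoor path blocked by {V4, V8}):
  P1: blocked at fork node V4 ∈ conditioning set.
{V4, V8} satisfies the backdoor criterion.

Yes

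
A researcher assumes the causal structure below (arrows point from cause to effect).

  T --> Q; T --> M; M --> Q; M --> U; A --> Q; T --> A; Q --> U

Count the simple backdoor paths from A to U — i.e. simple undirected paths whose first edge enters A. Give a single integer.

A backdoor path from A to U is any simple undirected path whose first edge points into A (i.e. leaves A via a parent).
Parents of A: {T}.
Enumerating:
  P1: A <- T -> M -> Q -> U
  P2: A <- T -> M -> U
  P3: A <- T -> Q <- M -> U
  P4: A <- T -> Q -> U
That exhausts the simple backdoor paths. Count: 4.

4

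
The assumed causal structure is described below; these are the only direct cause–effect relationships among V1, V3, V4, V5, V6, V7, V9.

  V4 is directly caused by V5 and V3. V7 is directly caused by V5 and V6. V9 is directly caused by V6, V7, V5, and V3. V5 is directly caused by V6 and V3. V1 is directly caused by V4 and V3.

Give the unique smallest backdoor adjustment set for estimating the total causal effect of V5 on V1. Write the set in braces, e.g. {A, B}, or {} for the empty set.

{V3}

Variables eligible for adjustment (non-descendants of V5, excluding V5 and V1): {V3, V6}.
Backdoor paths from V5 to V1:
  P1: V5 <- V3 -> V4 -> V1
  P2: V5 <- V3 -> V1
  P3: V5 <- V6 -> V7 -> V9 <- V3 -> V4 -> V1
  P4: V5 <- V6 -> V7 -> V9 <- V3 -> V1
  P5: V5 <- V6 -> V9 <- V3 -> V4 -> V1
  P6: V5 <- V6 -> V9 <- V3 -> V1
The empty set is not sufficient: P1 (V5 <- V3 -> V4 -> V1) has no collider blocking it and no conditioned non-collider, so it is open.
Try {V3}:
  P1: blocked at fork node V3 ∈ conditioning set.
  P2: blocked at fork node V3 ∈ conditioning set.
  P3: blocked at collider V9 (neither it nor any descendant is in the conditioning set).
  P4: blocked at collider V9 (neither it nor any descendant is in the conditioning set).
  P5: blocked at collider V9 (neither it nor any descendant is in the conditioning set).
  P6: blocked at collider V9 (neither it nor any descendant is in the conditioning set).
{V3} contains no descendant of V5 and blocks every backdoor path.
No other singleton works — e.g. {V6} leaves P1 open — so {V3} is the unique smallest valid adjustment set.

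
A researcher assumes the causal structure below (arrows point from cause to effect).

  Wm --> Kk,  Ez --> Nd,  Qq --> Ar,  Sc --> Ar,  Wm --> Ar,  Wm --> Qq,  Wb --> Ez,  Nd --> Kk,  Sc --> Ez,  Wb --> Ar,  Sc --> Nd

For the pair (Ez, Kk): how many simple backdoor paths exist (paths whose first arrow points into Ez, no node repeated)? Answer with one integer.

6

A backdoor path from Ez to Kk is any simple undirected path whose first edge points into Ez (i.e. leaves Ez via a parent).
Parents of Ez: {Sc, Wb}.
Enumerating:
  P1: Ez <- Sc -> Nd -> Kk
  P2: Ez <- Sc -> Ar <- Wm -> Kk
  P3: Ez <- Sc -> Ar <- Qq <- Wm -> Kk
  P4: Ez <- Wb -> Ar <- Wm -> Kk
  P5: Ez <- Wb -> Ar <- Sc -> Nd -> Kk
  P6: Ez <- Wb -> Ar <- Qq <- Wm -> Kk
That exhausts the simple backdoor paths. Count: 6.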